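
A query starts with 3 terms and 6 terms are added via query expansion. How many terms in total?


Original terms: 3
Expansion terms: 6
Total = 3 + 6 = 9

9


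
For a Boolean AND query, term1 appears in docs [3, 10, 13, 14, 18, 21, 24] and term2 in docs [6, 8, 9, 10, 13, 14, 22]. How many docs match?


Boolean AND: find intersection of posting lists
term1 docs: [3, 10, 13, 14, 18, 21, 24]
term2 docs: [6, 8, 9, 10, 13, 14, 22]
Intersection: [10, 13, 14]
|intersection| = 3

3


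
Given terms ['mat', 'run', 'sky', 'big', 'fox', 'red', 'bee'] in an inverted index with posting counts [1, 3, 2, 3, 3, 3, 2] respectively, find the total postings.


Summing posting list sizes:
'mat': 1 postings
'run': 3 postings
'sky': 2 postings
'big': 3 postings
'fox': 3 postings
'red': 3 postings
'bee': 2 postings
Total = 1 + 3 + 2 + 3 + 3 + 3 + 2 = 17

17


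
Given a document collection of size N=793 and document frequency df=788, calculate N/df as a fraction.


IDF ratio = N / df
= 793 / 788
= 793/788

793/788


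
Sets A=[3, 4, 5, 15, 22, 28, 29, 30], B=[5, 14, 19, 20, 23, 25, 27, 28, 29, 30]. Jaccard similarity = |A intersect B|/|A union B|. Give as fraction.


A intersect B = [5, 28, 29, 30]
|A intersect B| = 4
A union B = [3, 4, 5, 14, 15, 19, 20, 22, 23, 25, 27, 28, 29, 30]
|A union B| = 14
Jaccard = 4/14 = 2/7

2/7


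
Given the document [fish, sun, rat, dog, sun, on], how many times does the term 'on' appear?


Document has 6 words
Scanning for 'on':
Found at positions: [5]
Count = 1

1


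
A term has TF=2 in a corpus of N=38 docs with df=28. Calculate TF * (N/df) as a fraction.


TF * (N/df)
= 2 * (38/28)
= 2 * 19/14
= 19/7

19/7


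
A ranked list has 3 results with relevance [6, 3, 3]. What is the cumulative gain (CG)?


Cumulative Gain = sum of relevance scores
Position 1: rel=6, running sum=6
Position 2: rel=3, running sum=9
Position 3: rel=3, running sum=12
CG = 12

12


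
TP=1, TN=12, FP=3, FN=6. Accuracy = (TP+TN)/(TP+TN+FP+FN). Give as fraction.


Accuracy = (TP + TN) / (TP + TN + FP + FN)
TP + TN = 1 + 12 = 13
Total = 1 + 12 + 3 + 6 = 22
Accuracy = 13 / 22 = 13/22

13/22


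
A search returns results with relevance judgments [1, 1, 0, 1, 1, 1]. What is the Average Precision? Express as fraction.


Computing P@k for each relevant position:
Position 1: relevant, P@1 = 1/1 = 1
Position 2: relevant, P@2 = 2/2 = 1
Position 3: not relevant
Position 4: relevant, P@4 = 3/4 = 3/4
Position 5: relevant, P@5 = 4/5 = 4/5
Position 6: relevant, P@6 = 5/6 = 5/6
Sum of P@k = 1 + 1 + 3/4 + 4/5 + 5/6 = 263/60
AP = 263/60 / 5 = 263/300

263/300


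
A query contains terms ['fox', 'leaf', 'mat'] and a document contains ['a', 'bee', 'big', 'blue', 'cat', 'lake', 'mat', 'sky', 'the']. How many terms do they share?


Query terms: ['fox', 'leaf', 'mat']
Document terms: ['a', 'bee', 'big', 'blue', 'cat', 'lake', 'mat', 'sky', 'the']
Common terms: ['mat']
Overlap count = 1

1


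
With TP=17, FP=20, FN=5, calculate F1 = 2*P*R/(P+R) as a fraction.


F1 = 2 * P * R / (P + R)
P = TP/(TP+FP) = 17/37 = 17/37
R = TP/(TP+FN) = 17/22 = 17/22
2 * P * R = 2 * 17/37 * 17/22 = 289/407
P + R = 17/37 + 17/22 = 1003/814
F1 = 289/407 / 1003/814 = 34/59

34/59


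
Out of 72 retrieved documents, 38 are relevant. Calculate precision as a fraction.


Precision = relevant_retrieved / total_retrieved
= 38 / 72
= 38 / (38 + 34)
= 19/36

19/36


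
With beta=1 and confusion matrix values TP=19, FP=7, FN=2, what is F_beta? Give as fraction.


P = TP/(TP+FP) = 19/26 = 19/26
R = TP/(TP+FN) = 19/21 = 19/21
beta^2 = 1^2 = 1
(1 + beta^2) = 2
Numerator = (1+beta^2)*P*R = 361/273
Denominator = beta^2*P + R = 19/26 + 19/21 = 893/546
F_beta = 38/47

38/47


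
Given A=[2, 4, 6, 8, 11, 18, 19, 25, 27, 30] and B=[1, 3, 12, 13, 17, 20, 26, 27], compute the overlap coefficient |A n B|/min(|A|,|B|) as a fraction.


A intersect B = [27]
|A intersect B| = 1
min(|A|, |B|) = min(10, 8) = 8
Overlap = 1 / 8 = 1/8

1/8


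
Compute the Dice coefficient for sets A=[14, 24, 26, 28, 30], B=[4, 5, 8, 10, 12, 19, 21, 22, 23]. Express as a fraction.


A intersect B = []
|A intersect B| = 0
|A| = 5, |B| = 9
Dice = 2*0 / (5+9)
= 0 / 14 = 0

0


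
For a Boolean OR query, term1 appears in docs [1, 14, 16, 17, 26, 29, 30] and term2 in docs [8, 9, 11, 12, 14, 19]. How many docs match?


Boolean OR: find union of posting lists
term1 docs: [1, 14, 16, 17, 26, 29, 30]
term2 docs: [8, 9, 11, 12, 14, 19]
Union: [1, 8, 9, 11, 12, 14, 16, 17, 19, 26, 29, 30]
|union| = 12

12


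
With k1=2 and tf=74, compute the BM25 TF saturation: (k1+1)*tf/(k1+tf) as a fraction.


BM25 TF component = (k1+1)*tf / (k1+tf)
k1 = 2, tf = 74
Numerator = (2+1)*74 = 222
Denominator = 2 + 74 = 76
= 222/76 = 111/38

111/38


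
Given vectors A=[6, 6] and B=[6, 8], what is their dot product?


Dot product = sum of element-wise products
A[0]*B[0] = 6*6 = 36
A[1]*B[1] = 6*8 = 48
Sum = 36 + 48 = 84

84


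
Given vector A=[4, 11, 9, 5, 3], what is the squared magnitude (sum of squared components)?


|A|^2 = sum of squared components
A[0]^2 = 4^2 = 16
A[1]^2 = 11^2 = 121
A[2]^2 = 9^2 = 81
A[3]^2 = 5^2 = 25
A[4]^2 = 3^2 = 9
Sum = 16 + 121 + 81 + 25 + 9 = 252

252


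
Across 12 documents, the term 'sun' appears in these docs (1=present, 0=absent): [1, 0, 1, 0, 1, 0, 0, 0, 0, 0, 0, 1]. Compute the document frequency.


Checking each document for 'sun':
Doc 1: present
Doc 2: absent
Doc 3: present
Doc 4: absent
Doc 5: present
Doc 6: absent
Doc 7: absent
Doc 8: absent
Doc 9: absent
Doc 10: absent
Doc 11: absent
Doc 12: present
df = sum of presences = 1 + 0 + 1 + 0 + 1 + 0 + 0 + 0 + 0 + 0 + 0 + 1 = 4

4


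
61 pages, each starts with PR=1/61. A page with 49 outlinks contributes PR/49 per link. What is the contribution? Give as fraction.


Initial PR = 1/61 = 1/61
Outlinks = 49
Contribution per link = PR / outlinks
= 1/61 / 49
= 1/2989

1/2989


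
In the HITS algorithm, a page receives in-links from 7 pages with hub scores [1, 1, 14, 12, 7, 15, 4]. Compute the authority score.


Authority = sum of hub scores of in-linkers
In-link 1: hub score = 1
In-link 2: hub score = 1
In-link 3: hub score = 14
In-link 4: hub score = 12
In-link 5: hub score = 7
In-link 6: hub score = 15
In-link 7: hub score = 4
Authority = 1 + 1 + 14 + 12 + 7 + 15 + 4 = 54

54


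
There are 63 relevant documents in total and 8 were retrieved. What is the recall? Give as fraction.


Recall = retrieved_relevant / total_relevant
= 8 / 63
= 8 / (8 + 55)
= 8/63

8/63


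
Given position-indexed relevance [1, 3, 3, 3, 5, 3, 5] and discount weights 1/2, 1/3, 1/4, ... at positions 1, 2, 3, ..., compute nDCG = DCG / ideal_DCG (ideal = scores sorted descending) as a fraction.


Position discount weights w_i = 1/(i+1) for i=1..7:
Weights = [1/2, 1/3, 1/4, 1/5, 1/6, 1/7, 1/8]
Actual relevance: [1, 3, 3, 3, 5, 3, 5]
DCG = 1/2 + 3/3 + 3/4 + 3/5 + 5/6 + 3/7 + 5/8 = 3979/840
Ideal relevance (sorted desc): [5, 5, 3, 3, 3, 3, 1]
Ideal DCG = 5/2 + 5/3 + 3/4 + 3/5 + 3/6 + 3/7 + 1/8 = 5519/840
nDCG = DCG / ideal_DCG = 3979/840 / 5519/840 = 3979/5519

3979/5519


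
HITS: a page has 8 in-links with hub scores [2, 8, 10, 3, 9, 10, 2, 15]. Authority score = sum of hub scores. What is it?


Authority = sum of hub scores of in-linkers
In-link 1: hub score = 2
In-link 2: hub score = 8
In-link 3: hub score = 10
In-link 4: hub score = 3
In-link 5: hub score = 9
In-link 6: hub score = 10
In-link 7: hub score = 2
In-link 8: hub score = 15
Authority = 2 + 8 + 10 + 3 + 9 + 10 + 2 + 15 = 59

59


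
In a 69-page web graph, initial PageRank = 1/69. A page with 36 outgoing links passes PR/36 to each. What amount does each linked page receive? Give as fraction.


Initial PR = 1/69 = 1/69
Outlinks = 36
Contribution per link = PR / outlinks
= 1/69 / 36
= 1/2484

1/2484


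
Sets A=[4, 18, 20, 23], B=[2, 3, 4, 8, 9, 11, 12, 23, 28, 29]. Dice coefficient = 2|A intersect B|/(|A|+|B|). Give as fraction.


A intersect B = [4, 23]
|A intersect B| = 2
|A| = 4, |B| = 10
Dice = 2*2 / (4+10)
= 4 / 14 = 2/7

2/7


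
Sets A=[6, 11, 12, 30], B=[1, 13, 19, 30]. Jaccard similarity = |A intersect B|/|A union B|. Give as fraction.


A intersect B = [30]
|A intersect B| = 1
A union B = [1, 6, 11, 12, 13, 19, 30]
|A union B| = 7
Jaccard = 1/7 = 1/7

1/7


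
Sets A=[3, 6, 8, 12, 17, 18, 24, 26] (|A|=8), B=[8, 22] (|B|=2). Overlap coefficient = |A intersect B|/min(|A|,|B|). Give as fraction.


A intersect B = [8]
|A intersect B| = 1
min(|A|, |B|) = min(8, 2) = 2
Overlap = 1 / 2 = 1/2

1/2


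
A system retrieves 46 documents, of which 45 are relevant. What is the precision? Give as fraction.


Precision = relevant_retrieved / total_retrieved
= 45 / 46
= 45 / (45 + 1)
= 45/46

45/46


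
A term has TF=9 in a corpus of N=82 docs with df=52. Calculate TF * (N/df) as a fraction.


TF * (N/df)
= 9 * (82/52)
= 9 * 41/26
= 369/26

369/26


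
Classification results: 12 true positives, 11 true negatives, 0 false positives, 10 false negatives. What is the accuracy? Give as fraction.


Accuracy = (TP + TN) / (TP + TN + FP + FN)
TP + TN = 12 + 11 = 23
Total = 12 + 11 + 0 + 10 = 33
Accuracy = 23 / 33 = 23/33

23/33


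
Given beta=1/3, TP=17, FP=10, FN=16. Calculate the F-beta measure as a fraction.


P = TP/(TP+FP) = 17/27 = 17/27
R = TP/(TP+FN) = 17/33 = 17/33
beta^2 = 1/3^2 = 1/9
(1 + beta^2) = 10/9
Numerator = (1+beta^2)*P*R = 2890/8019
Denominator = beta^2*P + R = 17/243 + 17/33 = 1564/2673
F_beta = 85/138

85/138


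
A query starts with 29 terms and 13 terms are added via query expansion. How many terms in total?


Original terms: 29
Expansion terms: 13
Total = 29 + 13 = 42

42


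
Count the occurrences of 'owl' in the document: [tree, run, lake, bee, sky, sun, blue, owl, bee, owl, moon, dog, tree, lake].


Document has 14 words
Scanning for 'owl':
Found at positions: [7, 9]
Count = 2

2


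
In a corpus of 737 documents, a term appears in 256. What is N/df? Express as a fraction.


IDF ratio = N / df
= 737 / 256
= 737/256

737/256


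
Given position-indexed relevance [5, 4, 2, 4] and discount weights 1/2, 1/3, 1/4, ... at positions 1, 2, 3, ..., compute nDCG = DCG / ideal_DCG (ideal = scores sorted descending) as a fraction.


Position discount weights w_i = 1/(i+1) for i=1..4:
Weights = [1/2, 1/3, 1/4, 1/5]
Actual relevance: [5, 4, 2, 4]
DCG = 5/2 + 4/3 + 2/4 + 4/5 = 77/15
Ideal relevance (sorted desc): [5, 4, 4, 2]
Ideal DCG = 5/2 + 4/3 + 4/4 + 2/5 = 157/30
nDCG = DCG / ideal_DCG = 77/15 / 157/30 = 154/157

154/157


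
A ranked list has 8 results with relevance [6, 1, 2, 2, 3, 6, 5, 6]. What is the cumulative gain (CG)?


Cumulative Gain = sum of relevance scores
Position 1: rel=6, running sum=6
Position 2: rel=1, running sum=7
Position 3: rel=2, running sum=9
Position 4: rel=2, running sum=11
Position 5: rel=3, running sum=14
Position 6: rel=6, running sum=20
Position 7: rel=5, running sum=25
Position 8: rel=6, running sum=31
CG = 31

31


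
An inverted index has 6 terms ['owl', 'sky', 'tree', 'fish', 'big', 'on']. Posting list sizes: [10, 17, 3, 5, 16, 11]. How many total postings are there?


Summing posting list sizes:
'owl': 10 postings
'sky': 17 postings
'tree': 3 postings
'fish': 5 postings
'big': 16 postings
'on': 11 postings
Total = 10 + 17 + 3 + 5 + 16 + 11 = 62

62


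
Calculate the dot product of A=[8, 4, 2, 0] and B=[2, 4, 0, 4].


Dot product = sum of element-wise products
A[0]*B[0] = 8*2 = 16
A[1]*B[1] = 4*4 = 16
A[2]*B[2] = 2*0 = 0
A[3]*B[3] = 0*4 = 0
Sum = 16 + 16 + 0 + 0 = 32

32


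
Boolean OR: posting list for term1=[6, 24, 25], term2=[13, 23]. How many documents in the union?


Boolean OR: find union of posting lists
term1 docs: [6, 24, 25]
term2 docs: [13, 23]
Union: [6, 13, 23, 24, 25]
|union| = 5

5


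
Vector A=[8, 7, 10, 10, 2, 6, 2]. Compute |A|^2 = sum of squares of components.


|A|^2 = sum of squared components
A[0]^2 = 8^2 = 64
A[1]^2 = 7^2 = 49
A[2]^2 = 10^2 = 100
A[3]^2 = 10^2 = 100
A[4]^2 = 2^2 = 4
A[5]^2 = 6^2 = 36
A[6]^2 = 2^2 = 4
Sum = 64 + 49 + 100 + 100 + 4 + 36 + 4 = 357

357


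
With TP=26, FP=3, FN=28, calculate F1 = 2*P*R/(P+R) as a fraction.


F1 = 2 * P * R / (P + R)
P = TP/(TP+FP) = 26/29 = 26/29
R = TP/(TP+FN) = 26/54 = 13/27
2 * P * R = 2 * 26/29 * 13/27 = 676/783
P + R = 26/29 + 13/27 = 1079/783
F1 = 676/783 / 1079/783 = 52/83

52/83


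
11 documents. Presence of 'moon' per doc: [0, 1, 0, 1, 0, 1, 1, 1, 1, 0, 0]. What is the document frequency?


Checking each document for 'moon':
Doc 1: absent
Doc 2: present
Doc 3: absent
Doc 4: present
Doc 5: absent
Doc 6: present
Doc 7: present
Doc 8: present
Doc 9: present
Doc 10: absent
Doc 11: absent
df = sum of presences = 0 + 1 + 0 + 1 + 0 + 1 + 1 + 1 + 1 + 0 + 0 = 6

6


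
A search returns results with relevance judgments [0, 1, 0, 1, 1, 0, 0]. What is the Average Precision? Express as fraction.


Computing P@k for each relevant position:
Position 1: not relevant
Position 2: relevant, P@2 = 1/2 = 1/2
Position 3: not relevant
Position 4: relevant, P@4 = 2/4 = 1/2
Position 5: relevant, P@5 = 3/5 = 3/5
Position 6: not relevant
Position 7: not relevant
Sum of P@k = 1/2 + 1/2 + 3/5 = 8/5
AP = 8/5 / 3 = 8/15

8/15


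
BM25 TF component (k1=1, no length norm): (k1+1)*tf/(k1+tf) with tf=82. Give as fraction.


BM25 TF component = (k1+1)*tf / (k1+tf)
k1 = 1, tf = 82
Numerator = (1+1)*82 = 164
Denominator = 1 + 82 = 83
= 164/83 = 164/83

164/83


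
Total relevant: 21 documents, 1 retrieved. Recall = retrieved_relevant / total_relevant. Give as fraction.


Recall = retrieved_relevant / total_relevant
= 1 / 21
= 1 / (1 + 20)
= 1/21

1/21


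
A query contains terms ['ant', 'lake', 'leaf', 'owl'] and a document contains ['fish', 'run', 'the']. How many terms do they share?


Query terms: ['ant', 'lake', 'leaf', 'owl']
Document terms: ['fish', 'run', 'the']
Common terms: []
Overlap count = 0

0


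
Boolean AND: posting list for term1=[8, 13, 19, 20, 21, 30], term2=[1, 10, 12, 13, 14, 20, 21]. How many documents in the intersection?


Boolean AND: find intersection of posting lists
term1 docs: [8, 13, 19, 20, 21, 30]
term2 docs: [1, 10, 12, 13, 14, 20, 21]
Intersection: [13, 20, 21]
|intersection| = 3

3


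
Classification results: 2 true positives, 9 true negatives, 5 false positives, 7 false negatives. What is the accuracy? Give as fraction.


Accuracy = (TP + TN) / (TP + TN + FP + FN)
TP + TN = 2 + 9 = 11
Total = 2 + 9 + 5 + 7 = 23
Accuracy = 11 / 23 = 11/23

11/23


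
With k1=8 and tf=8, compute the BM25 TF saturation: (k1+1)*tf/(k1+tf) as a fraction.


BM25 TF component = (k1+1)*tf / (k1+tf)
k1 = 8, tf = 8
Numerator = (8+1)*8 = 72
Denominator = 8 + 8 = 16
= 72/16 = 9/2

9/2


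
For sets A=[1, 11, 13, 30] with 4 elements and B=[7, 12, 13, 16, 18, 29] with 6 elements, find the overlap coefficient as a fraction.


A intersect B = [13]
|A intersect B| = 1
min(|A|, |B|) = min(4, 6) = 4
Overlap = 1 / 4 = 1/4

1/4


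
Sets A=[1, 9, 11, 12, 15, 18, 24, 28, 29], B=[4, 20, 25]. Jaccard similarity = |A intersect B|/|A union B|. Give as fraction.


A intersect B = []
|A intersect B| = 0
A union B = [1, 4, 9, 11, 12, 15, 18, 20, 24, 25, 28, 29]
|A union B| = 12
Jaccard = 0/12 = 0

0


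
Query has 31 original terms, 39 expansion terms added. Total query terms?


Original terms: 31
Expansion terms: 39
Total = 31 + 39 = 70

70


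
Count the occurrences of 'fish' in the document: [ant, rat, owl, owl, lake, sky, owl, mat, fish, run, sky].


Document has 11 words
Scanning for 'fish':
Found at positions: [8]
Count = 1

1


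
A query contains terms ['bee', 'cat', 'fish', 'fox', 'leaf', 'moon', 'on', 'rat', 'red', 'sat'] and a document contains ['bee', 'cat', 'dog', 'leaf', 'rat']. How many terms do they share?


Query terms: ['bee', 'cat', 'fish', 'fox', 'leaf', 'moon', 'on', 'rat', 'red', 'sat']
Document terms: ['bee', 'cat', 'dog', 'leaf', 'rat']
Common terms: ['bee', 'cat', 'leaf', 'rat']
Overlap count = 4

4


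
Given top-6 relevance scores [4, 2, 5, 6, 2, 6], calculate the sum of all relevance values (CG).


Cumulative Gain = sum of relevance scores
Position 1: rel=4, running sum=4
Position 2: rel=2, running sum=6
Position 3: rel=5, running sum=11
Position 4: rel=6, running sum=17
Position 5: rel=2, running sum=19
Position 6: rel=6, running sum=25
CG = 25

25


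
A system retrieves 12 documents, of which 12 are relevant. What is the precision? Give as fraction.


Precision = relevant_retrieved / total_retrieved
= 12 / 12
= 12 / (12 + 0)
= 1

1


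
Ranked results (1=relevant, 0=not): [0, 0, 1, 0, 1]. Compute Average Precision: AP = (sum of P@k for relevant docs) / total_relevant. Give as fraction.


Computing P@k for each relevant position:
Position 1: not relevant
Position 2: not relevant
Position 3: relevant, P@3 = 1/3 = 1/3
Position 4: not relevant
Position 5: relevant, P@5 = 2/5 = 2/5
Sum of P@k = 1/3 + 2/5 = 11/15
AP = 11/15 / 2 = 11/30

11/30


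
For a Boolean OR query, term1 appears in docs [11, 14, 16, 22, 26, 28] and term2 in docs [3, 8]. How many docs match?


Boolean OR: find union of posting lists
term1 docs: [11, 14, 16, 22, 26, 28]
term2 docs: [3, 8]
Union: [3, 8, 11, 14, 16, 22, 26, 28]
|union| = 8

8


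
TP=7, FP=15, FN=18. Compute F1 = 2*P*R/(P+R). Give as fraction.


F1 = 2 * P * R / (P + R)
P = TP/(TP+FP) = 7/22 = 7/22
R = TP/(TP+FN) = 7/25 = 7/25
2 * P * R = 2 * 7/22 * 7/25 = 49/275
P + R = 7/22 + 7/25 = 329/550
F1 = 49/275 / 329/550 = 14/47

14/47


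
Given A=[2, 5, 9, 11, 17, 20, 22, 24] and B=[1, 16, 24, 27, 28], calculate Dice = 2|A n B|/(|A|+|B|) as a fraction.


A intersect B = [24]
|A intersect B| = 1
|A| = 8, |B| = 5
Dice = 2*1 / (8+5)
= 2 / 13 = 2/13

2/13


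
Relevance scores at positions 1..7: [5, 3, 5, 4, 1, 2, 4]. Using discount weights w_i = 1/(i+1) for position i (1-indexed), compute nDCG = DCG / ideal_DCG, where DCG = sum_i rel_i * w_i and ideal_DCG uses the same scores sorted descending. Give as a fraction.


Position discount weights w_i = 1/(i+1) for i=1..7:
Weights = [1/2, 1/3, 1/4, 1/5, 1/6, 1/7, 1/8]
Actual relevance: [5, 3, 5, 4, 1, 2, 4]
DCG = 5/2 + 3/3 + 5/4 + 4/5 + 1/6 + 2/7 + 4/8 = 2731/420
Ideal relevance (sorted desc): [5, 5, 4, 4, 3, 2, 1]
Ideal DCG = 5/2 + 5/3 + 4/4 + 4/5 + 3/6 + 2/7 + 1/8 = 5777/840
nDCG = DCG / ideal_DCG = 2731/420 / 5777/840 = 5462/5777

5462/5777


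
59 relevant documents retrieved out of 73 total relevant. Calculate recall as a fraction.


Recall = retrieved_relevant / total_relevant
= 59 / 73
= 59 / (59 + 14)
= 59/73

59/73


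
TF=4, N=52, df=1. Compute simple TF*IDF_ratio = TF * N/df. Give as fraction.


TF * (N/df)
= 4 * (52/1)
= 4 * 52
= 208

208


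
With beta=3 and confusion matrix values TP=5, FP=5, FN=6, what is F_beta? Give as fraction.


P = TP/(TP+FP) = 5/10 = 1/2
R = TP/(TP+FN) = 5/11 = 5/11
beta^2 = 3^2 = 9
(1 + beta^2) = 10
Numerator = (1+beta^2)*P*R = 25/11
Denominator = beta^2*P + R = 9/2 + 5/11 = 109/22
F_beta = 50/109

50/109


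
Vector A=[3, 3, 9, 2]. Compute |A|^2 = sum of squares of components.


|A|^2 = sum of squared components
A[0]^2 = 3^2 = 9
A[1]^2 = 3^2 = 9
A[2]^2 = 9^2 = 81
A[3]^2 = 2^2 = 4
Sum = 9 + 9 + 81 + 4 = 103

103


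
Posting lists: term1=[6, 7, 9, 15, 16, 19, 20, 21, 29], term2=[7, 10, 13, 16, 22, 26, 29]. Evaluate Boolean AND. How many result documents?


Boolean AND: find intersection of posting lists
term1 docs: [6, 7, 9, 15, 16, 19, 20, 21, 29]
term2 docs: [7, 10, 13, 16, 22, 26, 29]
Intersection: [7, 16, 29]
|intersection| = 3

3


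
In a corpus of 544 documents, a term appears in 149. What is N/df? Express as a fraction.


IDF ratio = N / df
= 544 / 149
= 544/149

544/149


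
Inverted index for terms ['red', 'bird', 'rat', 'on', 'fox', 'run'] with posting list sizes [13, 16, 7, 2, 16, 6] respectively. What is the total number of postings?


Summing posting list sizes:
'red': 13 postings
'bird': 16 postings
'rat': 7 postings
'on': 2 postings
'fox': 16 postings
'run': 6 postings
Total = 13 + 16 + 7 + 2 + 16 + 6 = 60

60


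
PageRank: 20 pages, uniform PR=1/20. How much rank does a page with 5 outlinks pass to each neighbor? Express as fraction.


Initial PR = 1/20 = 1/20
Outlinks = 5
Contribution per link = PR / outlinks
= 1/20 / 5
= 1/100

1/100


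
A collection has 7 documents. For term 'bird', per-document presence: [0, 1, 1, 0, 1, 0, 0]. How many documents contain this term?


Checking each document for 'bird':
Doc 1: absent
Doc 2: present
Doc 3: present
Doc 4: absent
Doc 5: present
Doc 6: absent
Doc 7: absent
df = sum of presences = 0 + 1 + 1 + 0 + 1 + 0 + 0 = 3

3


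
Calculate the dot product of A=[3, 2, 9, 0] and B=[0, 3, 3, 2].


Dot product = sum of element-wise products
A[0]*B[0] = 3*0 = 0
A[1]*B[1] = 2*3 = 6
A[2]*B[2] = 9*3 = 27
A[3]*B[3] = 0*2 = 0
Sum = 0 + 6 + 27 + 0 = 33

33


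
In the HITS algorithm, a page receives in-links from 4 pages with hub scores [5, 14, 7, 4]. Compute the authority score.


Authority = sum of hub scores of in-linkers
In-link 1: hub score = 5
In-link 2: hub score = 14
In-link 3: hub score = 7
In-link 4: hub score = 4
Authority = 5 + 14 + 7 + 4 = 30

30


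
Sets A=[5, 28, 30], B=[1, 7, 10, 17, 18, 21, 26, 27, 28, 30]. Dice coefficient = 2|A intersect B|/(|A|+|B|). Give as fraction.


A intersect B = [28, 30]
|A intersect B| = 2
|A| = 3, |B| = 10
Dice = 2*2 / (3+10)
= 4 / 13 = 4/13

4/13


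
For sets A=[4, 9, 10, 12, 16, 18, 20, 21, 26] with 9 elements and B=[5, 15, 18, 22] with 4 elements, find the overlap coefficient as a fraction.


A intersect B = [18]
|A intersect B| = 1
min(|A|, |B|) = min(9, 4) = 4
Overlap = 1 / 4 = 1/4

1/4


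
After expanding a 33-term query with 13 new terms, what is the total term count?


Original terms: 33
Expansion terms: 13
Total = 33 + 13 = 46

46


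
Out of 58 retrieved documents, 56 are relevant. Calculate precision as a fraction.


Precision = relevant_retrieved / total_retrieved
= 56 / 58
= 56 / (56 + 2)
= 28/29

28/29


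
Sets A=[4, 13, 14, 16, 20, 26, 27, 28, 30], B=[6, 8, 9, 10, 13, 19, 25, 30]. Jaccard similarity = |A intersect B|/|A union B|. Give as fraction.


A intersect B = [13, 30]
|A intersect B| = 2
A union B = [4, 6, 8, 9, 10, 13, 14, 16, 19, 20, 25, 26, 27, 28, 30]
|A union B| = 15
Jaccard = 2/15 = 2/15

2/15


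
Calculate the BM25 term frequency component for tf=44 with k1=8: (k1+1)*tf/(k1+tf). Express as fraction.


BM25 TF component = (k1+1)*tf / (k1+tf)
k1 = 8, tf = 44
Numerator = (8+1)*44 = 396
Denominator = 8 + 44 = 52
= 396/52 = 99/13

99/13


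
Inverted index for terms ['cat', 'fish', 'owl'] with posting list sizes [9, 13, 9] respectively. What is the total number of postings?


Summing posting list sizes:
'cat': 9 postings
'fish': 13 postings
'owl': 9 postings
Total = 9 + 13 + 9 = 31

31


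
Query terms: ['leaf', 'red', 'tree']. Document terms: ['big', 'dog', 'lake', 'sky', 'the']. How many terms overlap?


Query terms: ['leaf', 'red', 'tree']
Document terms: ['big', 'dog', 'lake', 'sky', 'the']
Common terms: []
Overlap count = 0

0


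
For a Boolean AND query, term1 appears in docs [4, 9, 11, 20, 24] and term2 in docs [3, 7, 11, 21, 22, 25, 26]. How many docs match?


Boolean AND: find intersection of posting lists
term1 docs: [4, 9, 11, 20, 24]
term2 docs: [3, 7, 11, 21, 22, 25, 26]
Intersection: [11]
|intersection| = 1

1


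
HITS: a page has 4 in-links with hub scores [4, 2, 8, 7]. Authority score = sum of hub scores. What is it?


Authority = sum of hub scores of in-linkers
In-link 1: hub score = 4
In-link 2: hub score = 2
In-link 3: hub score = 8
In-link 4: hub score = 7
Authority = 4 + 2 + 8 + 7 = 21

21


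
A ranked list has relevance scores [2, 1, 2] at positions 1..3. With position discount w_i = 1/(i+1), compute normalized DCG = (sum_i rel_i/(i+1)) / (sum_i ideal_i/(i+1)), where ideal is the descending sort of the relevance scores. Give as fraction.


Position discount weights w_i = 1/(i+1) for i=1..3:
Weights = [1/2, 1/3, 1/4]
Actual relevance: [2, 1, 2]
DCG = 2/2 + 1/3 + 2/4 = 11/6
Ideal relevance (sorted desc): [2, 2, 1]
Ideal DCG = 2/2 + 2/3 + 1/4 = 23/12
nDCG = DCG / ideal_DCG = 11/6 / 23/12 = 22/23

22/23


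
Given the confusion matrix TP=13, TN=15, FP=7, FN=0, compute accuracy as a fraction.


Accuracy = (TP + TN) / (TP + TN + FP + FN)
TP + TN = 13 + 15 = 28
Total = 13 + 15 + 7 + 0 = 35
Accuracy = 28 / 35 = 4/5

4/5


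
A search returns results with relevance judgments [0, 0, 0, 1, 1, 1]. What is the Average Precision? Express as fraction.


Computing P@k for each relevant position:
Position 1: not relevant
Position 2: not relevant
Position 3: not relevant
Position 4: relevant, P@4 = 1/4 = 1/4
Position 5: relevant, P@5 = 2/5 = 2/5
Position 6: relevant, P@6 = 3/6 = 1/2
Sum of P@k = 1/4 + 2/5 + 1/2 = 23/20
AP = 23/20 / 3 = 23/60

23/60


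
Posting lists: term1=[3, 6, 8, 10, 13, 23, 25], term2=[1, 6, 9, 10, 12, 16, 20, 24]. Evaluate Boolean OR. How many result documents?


Boolean OR: find union of posting lists
term1 docs: [3, 6, 8, 10, 13, 23, 25]
term2 docs: [1, 6, 9, 10, 12, 16, 20, 24]
Union: [1, 3, 6, 8, 9, 10, 12, 13, 16, 20, 23, 24, 25]
|union| = 13

13


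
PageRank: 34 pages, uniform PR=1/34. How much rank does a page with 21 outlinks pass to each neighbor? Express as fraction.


Initial PR = 1/34 = 1/34
Outlinks = 21
Contribution per link = PR / outlinks
= 1/34 / 21
= 1/714

1/714


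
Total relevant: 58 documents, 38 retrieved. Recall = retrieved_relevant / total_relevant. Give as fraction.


Recall = retrieved_relevant / total_relevant
= 38 / 58
= 38 / (38 + 20)
= 19/29

19/29


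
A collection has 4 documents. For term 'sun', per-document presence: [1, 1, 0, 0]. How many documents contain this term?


Checking each document for 'sun':
Doc 1: present
Doc 2: present
Doc 3: absent
Doc 4: absent
df = sum of presences = 1 + 1 + 0 + 0 = 2

2


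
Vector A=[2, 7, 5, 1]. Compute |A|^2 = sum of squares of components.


|A|^2 = sum of squared components
A[0]^2 = 2^2 = 4
A[1]^2 = 7^2 = 49
A[2]^2 = 5^2 = 25
A[3]^2 = 1^2 = 1
Sum = 4 + 49 + 25 + 1 = 79

79


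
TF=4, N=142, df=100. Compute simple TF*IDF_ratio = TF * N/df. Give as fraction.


TF * (N/df)
= 4 * (142/100)
= 4 * 71/50
= 142/25

142/25


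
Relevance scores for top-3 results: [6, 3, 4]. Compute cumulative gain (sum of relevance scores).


Cumulative Gain = sum of relevance scores
Position 1: rel=6, running sum=6
Position 2: rel=3, running sum=9
Position 3: rel=4, running sum=13
CG = 13

13


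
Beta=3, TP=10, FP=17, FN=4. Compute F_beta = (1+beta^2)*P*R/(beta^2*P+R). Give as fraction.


P = TP/(TP+FP) = 10/27 = 10/27
R = TP/(TP+FN) = 10/14 = 5/7
beta^2 = 3^2 = 9
(1 + beta^2) = 10
Numerator = (1+beta^2)*P*R = 500/189
Denominator = beta^2*P + R = 10/3 + 5/7 = 85/21
F_beta = 100/153

100/153


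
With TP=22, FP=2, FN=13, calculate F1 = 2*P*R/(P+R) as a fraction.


F1 = 2 * P * R / (P + R)
P = TP/(TP+FP) = 22/24 = 11/12
R = TP/(TP+FN) = 22/35 = 22/35
2 * P * R = 2 * 11/12 * 22/35 = 121/105
P + R = 11/12 + 22/35 = 649/420
F1 = 121/105 / 649/420 = 44/59

44/59


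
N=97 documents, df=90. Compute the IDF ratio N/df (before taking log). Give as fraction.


IDF ratio = N / df
= 97 / 90
= 97/90

97/90


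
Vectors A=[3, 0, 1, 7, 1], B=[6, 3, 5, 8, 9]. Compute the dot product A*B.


Dot product = sum of element-wise products
A[0]*B[0] = 3*6 = 18
A[1]*B[1] = 0*3 = 0
A[2]*B[2] = 1*5 = 5
A[3]*B[3] = 7*8 = 56
A[4]*B[4] = 1*9 = 9
Sum = 18 + 0 + 5 + 56 + 9 = 88

88


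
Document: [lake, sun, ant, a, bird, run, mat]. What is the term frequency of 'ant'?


Document has 7 words
Scanning for 'ant':
Found at positions: [2]
Count = 1

1


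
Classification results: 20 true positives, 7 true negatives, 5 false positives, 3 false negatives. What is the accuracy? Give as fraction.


Accuracy = (TP + TN) / (TP + TN + FP + FN)
TP + TN = 20 + 7 = 27
Total = 20 + 7 + 5 + 3 = 35
Accuracy = 27 / 35 = 27/35

27/35


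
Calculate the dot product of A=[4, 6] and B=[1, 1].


Dot product = sum of element-wise products
A[0]*B[0] = 4*1 = 4
A[1]*B[1] = 6*1 = 6
Sum = 4 + 6 = 10

10


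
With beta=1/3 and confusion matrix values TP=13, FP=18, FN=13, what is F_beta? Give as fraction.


P = TP/(TP+FP) = 13/31 = 13/31
R = TP/(TP+FN) = 13/26 = 1/2
beta^2 = 1/3^2 = 1/9
(1 + beta^2) = 10/9
Numerator = (1+beta^2)*P*R = 65/279
Denominator = beta^2*P + R = 13/279 + 1/2 = 305/558
F_beta = 26/61

26/61


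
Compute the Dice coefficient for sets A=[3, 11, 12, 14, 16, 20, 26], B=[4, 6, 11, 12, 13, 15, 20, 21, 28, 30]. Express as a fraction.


A intersect B = [11, 12, 20]
|A intersect B| = 3
|A| = 7, |B| = 10
Dice = 2*3 / (7+10)
= 6 / 17 = 6/17

6/17


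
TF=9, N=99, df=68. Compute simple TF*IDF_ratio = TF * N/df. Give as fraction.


TF * (N/df)
= 9 * (99/68)
= 9 * 99/68
= 891/68

891/68


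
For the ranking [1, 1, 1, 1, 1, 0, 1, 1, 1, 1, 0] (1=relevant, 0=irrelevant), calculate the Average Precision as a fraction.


Computing P@k for each relevant position:
Position 1: relevant, P@1 = 1/1 = 1
Position 2: relevant, P@2 = 2/2 = 1
Position 3: relevant, P@3 = 3/3 = 1
Position 4: relevant, P@4 = 4/4 = 1
Position 5: relevant, P@5 = 5/5 = 1
Position 6: not relevant
Position 7: relevant, P@7 = 6/7 = 6/7
Position 8: relevant, P@8 = 7/8 = 7/8
Position 9: relevant, P@9 = 8/9 = 8/9
Position 10: relevant, P@10 = 9/10 = 9/10
Position 11: not relevant
Sum of P@k = 1 + 1 + 1 + 1 + 1 + 6/7 + 7/8 + 8/9 + 9/10 = 21473/2520
AP = 21473/2520 / 9 = 21473/22680

21473/22680


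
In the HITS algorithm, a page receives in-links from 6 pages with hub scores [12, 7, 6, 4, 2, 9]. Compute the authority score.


Authority = sum of hub scores of in-linkers
In-link 1: hub score = 12
In-link 2: hub score = 7
In-link 3: hub score = 6
In-link 4: hub score = 4
In-link 5: hub score = 2
In-link 6: hub score = 9
Authority = 12 + 7 + 6 + 4 + 2 + 9 = 40

40


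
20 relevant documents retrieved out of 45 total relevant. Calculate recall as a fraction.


Recall = retrieved_relevant / total_relevant
= 20 / 45
= 20 / (20 + 25)
= 4/9

4/9


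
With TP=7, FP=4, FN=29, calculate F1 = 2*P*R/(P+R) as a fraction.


F1 = 2 * P * R / (P + R)
P = TP/(TP+FP) = 7/11 = 7/11
R = TP/(TP+FN) = 7/36 = 7/36
2 * P * R = 2 * 7/11 * 7/36 = 49/198
P + R = 7/11 + 7/36 = 329/396
F1 = 49/198 / 329/396 = 14/47

14/47


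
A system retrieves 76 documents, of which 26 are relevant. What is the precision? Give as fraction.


Precision = relevant_retrieved / total_retrieved
= 26 / 76
= 26 / (26 + 50)
= 13/38

13/38


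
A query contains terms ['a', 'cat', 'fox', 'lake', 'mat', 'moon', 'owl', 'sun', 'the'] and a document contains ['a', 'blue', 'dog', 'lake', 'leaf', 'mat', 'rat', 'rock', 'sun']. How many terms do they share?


Query terms: ['a', 'cat', 'fox', 'lake', 'mat', 'moon', 'owl', 'sun', 'the']
Document terms: ['a', 'blue', 'dog', 'lake', 'leaf', 'mat', 'rat', 'rock', 'sun']
Common terms: ['a', 'lake', 'mat', 'sun']
Overlap count = 4

4


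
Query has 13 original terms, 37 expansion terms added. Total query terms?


Original terms: 13
Expansion terms: 37
Total = 13 + 37 = 50

50


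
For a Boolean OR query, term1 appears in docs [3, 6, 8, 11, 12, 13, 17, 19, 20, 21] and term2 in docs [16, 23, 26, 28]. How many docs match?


Boolean OR: find union of posting lists
term1 docs: [3, 6, 8, 11, 12, 13, 17, 19, 20, 21]
term2 docs: [16, 23, 26, 28]
Union: [3, 6, 8, 11, 12, 13, 16, 17, 19, 20, 21, 23, 26, 28]
|union| = 14

14


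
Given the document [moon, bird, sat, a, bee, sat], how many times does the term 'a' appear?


Document has 6 words
Scanning for 'a':
Found at positions: [3]
Count = 1

1


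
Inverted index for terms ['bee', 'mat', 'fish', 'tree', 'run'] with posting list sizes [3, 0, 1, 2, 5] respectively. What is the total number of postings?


Summing posting list sizes:
'bee': 3 postings
'mat': 0 postings
'fish': 1 postings
'tree': 2 postings
'run': 5 postings
Total = 3 + 0 + 1 + 2 + 5 = 11

11


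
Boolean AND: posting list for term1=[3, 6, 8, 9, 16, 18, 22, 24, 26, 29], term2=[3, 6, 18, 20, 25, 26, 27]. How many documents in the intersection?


Boolean AND: find intersection of posting lists
term1 docs: [3, 6, 8, 9, 16, 18, 22, 24, 26, 29]
term2 docs: [3, 6, 18, 20, 25, 26, 27]
Intersection: [3, 6, 18, 26]
|intersection| = 4

4


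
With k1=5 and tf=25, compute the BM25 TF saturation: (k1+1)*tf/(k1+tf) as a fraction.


BM25 TF component = (k1+1)*tf / (k1+tf)
k1 = 5, tf = 25
Numerator = (5+1)*25 = 150
Denominator = 5 + 25 = 30
= 150/30 = 5

5


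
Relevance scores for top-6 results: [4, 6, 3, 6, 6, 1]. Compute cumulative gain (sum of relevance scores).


Cumulative Gain = sum of relevance scores
Position 1: rel=4, running sum=4
Position 2: rel=6, running sum=10
Position 3: rel=3, running sum=13
Position 4: rel=6, running sum=19
Position 5: rel=6, running sum=25
Position 6: rel=1, running sum=26
CG = 26

26


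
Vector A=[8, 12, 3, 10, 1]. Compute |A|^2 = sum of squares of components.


|A|^2 = sum of squared components
A[0]^2 = 8^2 = 64
A[1]^2 = 12^2 = 144
A[2]^2 = 3^2 = 9
A[3]^2 = 10^2 = 100
A[4]^2 = 1^2 = 1
Sum = 64 + 144 + 9 + 100 + 1 = 318

318


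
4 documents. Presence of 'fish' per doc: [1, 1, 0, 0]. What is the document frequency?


Checking each document for 'fish':
Doc 1: present
Doc 2: present
Doc 3: absent
Doc 4: absent
df = sum of presences = 1 + 1 + 0 + 0 = 2

2


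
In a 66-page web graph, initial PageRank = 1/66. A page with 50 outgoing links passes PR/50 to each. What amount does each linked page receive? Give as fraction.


Initial PR = 1/66 = 1/66
Outlinks = 50
Contribution per link = PR / outlinks
= 1/66 / 50
= 1/3300

1/3300


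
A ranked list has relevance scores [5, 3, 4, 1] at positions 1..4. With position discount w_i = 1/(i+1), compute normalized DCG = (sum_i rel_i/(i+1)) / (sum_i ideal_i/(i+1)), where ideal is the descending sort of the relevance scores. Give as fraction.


Position discount weights w_i = 1/(i+1) for i=1..4:
Weights = [1/2, 1/3, 1/4, 1/5]
Actual relevance: [5, 3, 4, 1]
DCG = 5/2 + 3/3 + 4/4 + 1/5 = 47/10
Ideal relevance (sorted desc): [5, 4, 3, 1]
Ideal DCG = 5/2 + 4/3 + 3/4 + 1/5 = 287/60
nDCG = DCG / ideal_DCG = 47/10 / 287/60 = 282/287

282/287


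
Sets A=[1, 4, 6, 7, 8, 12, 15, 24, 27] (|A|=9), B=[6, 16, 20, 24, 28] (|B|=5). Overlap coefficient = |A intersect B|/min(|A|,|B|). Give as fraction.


A intersect B = [6, 24]
|A intersect B| = 2
min(|A|, |B|) = min(9, 5) = 5
Overlap = 2 / 5 = 2/5

2/5


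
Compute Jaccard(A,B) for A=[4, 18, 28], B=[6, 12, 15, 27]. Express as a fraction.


A intersect B = []
|A intersect B| = 0
A union B = [4, 6, 12, 15, 18, 27, 28]
|A union B| = 7
Jaccard = 0/7 = 0

0


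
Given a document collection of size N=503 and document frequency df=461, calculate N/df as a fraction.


IDF ratio = N / df
= 503 / 461
= 503/461

503/461


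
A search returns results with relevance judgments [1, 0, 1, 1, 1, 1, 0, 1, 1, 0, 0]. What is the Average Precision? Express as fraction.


Computing P@k for each relevant position:
Position 1: relevant, P@1 = 1/1 = 1
Position 2: not relevant
Position 3: relevant, P@3 = 2/3 = 2/3
Position 4: relevant, P@4 = 3/4 = 3/4
Position 5: relevant, P@5 = 4/5 = 4/5
Position 6: relevant, P@6 = 5/6 = 5/6
Position 7: not relevant
Position 8: relevant, P@8 = 6/8 = 3/4
Position 9: relevant, P@9 = 7/9 = 7/9
Position 10: not relevant
Position 11: not relevant
Sum of P@k = 1 + 2/3 + 3/4 + 4/5 + 5/6 + 3/4 + 7/9 = 251/45
AP = 251/45 / 7 = 251/315

251/315


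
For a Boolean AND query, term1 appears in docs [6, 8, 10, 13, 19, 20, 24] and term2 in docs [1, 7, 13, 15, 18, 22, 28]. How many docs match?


Boolean AND: find intersection of posting lists
term1 docs: [6, 8, 10, 13, 19, 20, 24]
term2 docs: [1, 7, 13, 15, 18, 22, 28]
Intersection: [13]
|intersection| = 1

1


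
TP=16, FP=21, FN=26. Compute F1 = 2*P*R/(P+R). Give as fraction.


F1 = 2 * P * R / (P + R)
P = TP/(TP+FP) = 16/37 = 16/37
R = TP/(TP+FN) = 16/42 = 8/21
2 * P * R = 2 * 16/37 * 8/21 = 256/777
P + R = 16/37 + 8/21 = 632/777
F1 = 256/777 / 632/777 = 32/79

32/79


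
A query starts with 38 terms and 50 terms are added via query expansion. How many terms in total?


Original terms: 38
Expansion terms: 50
Total = 38 + 50 = 88

88


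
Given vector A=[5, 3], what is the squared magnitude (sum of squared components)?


|A|^2 = sum of squared components
A[0]^2 = 5^2 = 25
A[1]^2 = 3^2 = 9
Sum = 25 + 9 = 34

34


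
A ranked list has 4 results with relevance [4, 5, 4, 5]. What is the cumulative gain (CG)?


Cumulative Gain = sum of relevance scores
Position 1: rel=4, running sum=4
Position 2: rel=5, running sum=9
Position 3: rel=4, running sum=13
Position 4: rel=5, running sum=18
CG = 18

18


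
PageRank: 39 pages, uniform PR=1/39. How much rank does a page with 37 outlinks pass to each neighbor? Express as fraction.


Initial PR = 1/39 = 1/39
Outlinks = 37
Contribution per link = PR / outlinks
= 1/39 / 37
= 1/1443

1/1443


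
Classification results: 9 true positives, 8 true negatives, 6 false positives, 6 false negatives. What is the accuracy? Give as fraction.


Accuracy = (TP + TN) / (TP + TN + FP + FN)
TP + TN = 9 + 8 = 17
Total = 9 + 8 + 6 + 6 = 29
Accuracy = 17 / 29 = 17/29

17/29


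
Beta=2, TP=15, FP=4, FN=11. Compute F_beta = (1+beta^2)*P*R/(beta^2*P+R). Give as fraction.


P = TP/(TP+FP) = 15/19 = 15/19
R = TP/(TP+FN) = 15/26 = 15/26
beta^2 = 2^2 = 4
(1 + beta^2) = 5
Numerator = (1+beta^2)*P*R = 1125/494
Denominator = beta^2*P + R = 60/19 + 15/26 = 1845/494
F_beta = 25/41

25/41


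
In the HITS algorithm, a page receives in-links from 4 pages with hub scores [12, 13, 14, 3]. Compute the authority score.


Authority = sum of hub scores of in-linkers
In-link 1: hub score = 12
In-link 2: hub score = 13
In-link 3: hub score = 14
In-link 4: hub score = 3
Authority = 12 + 13 + 14 + 3 = 42

42


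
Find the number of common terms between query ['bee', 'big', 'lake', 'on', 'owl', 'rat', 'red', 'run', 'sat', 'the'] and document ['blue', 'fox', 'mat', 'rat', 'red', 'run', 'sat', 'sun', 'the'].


Query terms: ['bee', 'big', 'lake', 'on', 'owl', 'rat', 'red', 'run', 'sat', 'the']
Document terms: ['blue', 'fox', 'mat', 'rat', 'red', 'run', 'sat', 'sun', 'the']
Common terms: ['rat', 'red', 'run', 'sat', 'the']
Overlap count = 5

5


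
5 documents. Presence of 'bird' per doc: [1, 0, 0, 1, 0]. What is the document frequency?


Checking each document for 'bird':
Doc 1: present
Doc 2: absent
Doc 3: absent
Doc 4: present
Doc 5: absent
df = sum of presences = 1 + 0 + 0 + 1 + 0 = 2

2


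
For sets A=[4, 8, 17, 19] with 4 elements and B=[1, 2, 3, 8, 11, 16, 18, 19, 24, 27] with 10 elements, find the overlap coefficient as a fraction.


A intersect B = [8, 19]
|A intersect B| = 2
min(|A|, |B|) = min(4, 10) = 4
Overlap = 2 / 4 = 1/2

1/2


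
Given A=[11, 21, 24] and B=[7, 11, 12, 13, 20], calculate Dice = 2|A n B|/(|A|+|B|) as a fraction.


A intersect B = [11]
|A intersect B| = 1
|A| = 3, |B| = 5
Dice = 2*1 / (3+5)
= 2 / 8 = 1/4

1/4


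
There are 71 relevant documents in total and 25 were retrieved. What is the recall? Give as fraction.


Recall = retrieved_relevant / total_relevant
= 25 / 71
= 25 / (25 + 46)
= 25/71

25/71


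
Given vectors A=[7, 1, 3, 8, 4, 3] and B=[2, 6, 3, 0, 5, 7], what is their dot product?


Dot product = sum of element-wise products
A[0]*B[0] = 7*2 = 14
A[1]*B[1] = 1*6 = 6
A[2]*B[2] = 3*3 = 9
A[3]*B[3] = 8*0 = 0
A[4]*B[4] = 4*5 = 20
A[5]*B[5] = 3*7 = 21
Sum = 14 + 6 + 9 + 0 + 20 + 21 = 70

70


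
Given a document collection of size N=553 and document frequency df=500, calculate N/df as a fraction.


IDF ratio = N / df
= 553 / 500
= 553/500

553/500
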